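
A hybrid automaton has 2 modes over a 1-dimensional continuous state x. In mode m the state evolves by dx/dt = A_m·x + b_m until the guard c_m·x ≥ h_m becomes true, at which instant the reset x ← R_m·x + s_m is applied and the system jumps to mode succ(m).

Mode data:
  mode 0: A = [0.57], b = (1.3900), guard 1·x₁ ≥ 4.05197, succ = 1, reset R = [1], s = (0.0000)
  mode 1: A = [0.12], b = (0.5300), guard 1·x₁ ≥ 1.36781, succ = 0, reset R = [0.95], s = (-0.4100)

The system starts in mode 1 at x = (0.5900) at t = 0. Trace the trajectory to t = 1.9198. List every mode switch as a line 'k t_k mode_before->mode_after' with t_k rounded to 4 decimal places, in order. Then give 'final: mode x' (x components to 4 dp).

Mode 1: guard c·x = 1.3678 hit at Δt = 1.2034 (t = 1.2034), x⁻ = (1.3678) → reset → x⁺ = (0.8894), jump to mode 0
Mode 0: flow for 0.7164 to horizon, guard not reached → x = (2.5679)

1 1.2034 1->0
final: 0 2.5679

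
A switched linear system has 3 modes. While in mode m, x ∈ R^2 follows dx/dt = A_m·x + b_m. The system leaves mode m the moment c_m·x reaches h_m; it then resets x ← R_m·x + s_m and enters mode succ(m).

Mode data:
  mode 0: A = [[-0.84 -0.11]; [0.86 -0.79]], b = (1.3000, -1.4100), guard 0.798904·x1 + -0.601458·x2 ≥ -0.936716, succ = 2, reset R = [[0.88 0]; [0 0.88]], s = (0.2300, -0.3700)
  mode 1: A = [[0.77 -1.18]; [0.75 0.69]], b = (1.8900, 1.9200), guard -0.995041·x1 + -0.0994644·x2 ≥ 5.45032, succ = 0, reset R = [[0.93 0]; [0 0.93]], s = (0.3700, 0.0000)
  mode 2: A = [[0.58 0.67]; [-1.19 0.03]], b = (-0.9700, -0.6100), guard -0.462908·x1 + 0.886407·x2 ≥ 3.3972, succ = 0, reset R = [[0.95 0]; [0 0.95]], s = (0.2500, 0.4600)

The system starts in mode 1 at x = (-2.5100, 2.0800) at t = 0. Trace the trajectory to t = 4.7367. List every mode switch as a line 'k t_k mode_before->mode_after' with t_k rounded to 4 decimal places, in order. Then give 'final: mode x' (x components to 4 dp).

1 0.7948 1->0
2 1.5500 0->2
3 2.5737 2->0
4 3.2068 0->2
5 4.3445 2->0
final: 0 -2.0253 0.3877

Mode 1: guard c·x = 5.4503 hit at Δt = 0.7948 (t = 0.7948), x⁻ = (-5.7414, 2.6401) → reset → x⁺ = (-4.9695, 2.4553), jump to mode 0
Mode 0: guard c·x = -0.9367 hit at Δt = 0.7552 (t = 1.5500), x⁻ = (-1.9218, -0.9953) → reset → x⁺ = (-1.4612, -1.2458), jump to mode 2
Mode 2: guard c·x = 3.3972 hit at Δt = 1.0237 (t = 2.5737), x⁻ = (-4.2299, 1.6236) → reset → x⁺ = (-3.7684, 2.0024), jump to mode 0
Mode 0: guard c·x = -0.9367 hit at Δt = 0.6331 (t = 3.2068), x⁻ = (-1.5975, -0.5645) → reset → x⁺ = (-1.1758, -0.8668), jump to mode 2
Mode 2: guard c·x = 3.3972 hit at Δt = 1.1377 (t = 4.3445), x⁻ = (-3.7997, 1.8482) → reset → x⁺ = (-3.3598, 2.2158), jump to mode 0
Mode 0: flow for 0.3922 to horizon, guard not reached → x = (-2.0253, 0.3877)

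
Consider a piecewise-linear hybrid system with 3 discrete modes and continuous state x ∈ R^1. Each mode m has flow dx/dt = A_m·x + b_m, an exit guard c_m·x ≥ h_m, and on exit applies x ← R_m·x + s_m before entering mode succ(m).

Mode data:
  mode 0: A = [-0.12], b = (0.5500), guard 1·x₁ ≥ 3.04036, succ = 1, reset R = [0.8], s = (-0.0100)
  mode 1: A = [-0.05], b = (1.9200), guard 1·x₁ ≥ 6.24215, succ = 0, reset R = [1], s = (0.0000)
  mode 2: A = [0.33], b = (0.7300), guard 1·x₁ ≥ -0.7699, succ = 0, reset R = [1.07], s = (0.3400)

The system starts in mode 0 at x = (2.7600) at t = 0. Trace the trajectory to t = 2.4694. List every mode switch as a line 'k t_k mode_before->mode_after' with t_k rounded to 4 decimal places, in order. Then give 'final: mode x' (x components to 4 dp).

Mode 0: guard c·x = 3.0404 hit at Δt = 1.3913 (t = 1.3913), x⁻ = (3.0404) → reset → x⁺ = (2.4223), jump to mode 1
Mode 1: flow for 1.0781 to horizon, guard not reached → x = (4.3103)

1 1.3913 0->1
final: 1 4.3103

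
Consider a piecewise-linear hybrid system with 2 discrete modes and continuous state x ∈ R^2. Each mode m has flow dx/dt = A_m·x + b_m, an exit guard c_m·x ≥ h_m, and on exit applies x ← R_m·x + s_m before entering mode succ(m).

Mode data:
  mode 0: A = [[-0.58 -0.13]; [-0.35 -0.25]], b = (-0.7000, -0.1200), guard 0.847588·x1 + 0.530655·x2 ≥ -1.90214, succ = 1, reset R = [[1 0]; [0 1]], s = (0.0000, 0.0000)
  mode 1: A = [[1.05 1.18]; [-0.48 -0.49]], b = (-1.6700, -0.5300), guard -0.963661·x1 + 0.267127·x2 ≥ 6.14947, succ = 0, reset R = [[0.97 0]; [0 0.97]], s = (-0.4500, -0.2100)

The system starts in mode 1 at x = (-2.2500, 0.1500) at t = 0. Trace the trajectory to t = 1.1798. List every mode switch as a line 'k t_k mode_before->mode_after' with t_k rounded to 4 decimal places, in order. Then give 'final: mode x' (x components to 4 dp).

1 0.7286 1->0
final: 0 -5.2438 1.4793

Mode 1: guard c·x = 6.1495 hit at Δt = 0.7286 (t = 0.7286), x⁻ = (-6.1074, 0.9883) → reset → x⁺ = (-6.3742, 0.7487), jump to mode 0
Mode 0: flow for 0.4512 to horizon, guard not reached → x = (-5.2438, 1.4793)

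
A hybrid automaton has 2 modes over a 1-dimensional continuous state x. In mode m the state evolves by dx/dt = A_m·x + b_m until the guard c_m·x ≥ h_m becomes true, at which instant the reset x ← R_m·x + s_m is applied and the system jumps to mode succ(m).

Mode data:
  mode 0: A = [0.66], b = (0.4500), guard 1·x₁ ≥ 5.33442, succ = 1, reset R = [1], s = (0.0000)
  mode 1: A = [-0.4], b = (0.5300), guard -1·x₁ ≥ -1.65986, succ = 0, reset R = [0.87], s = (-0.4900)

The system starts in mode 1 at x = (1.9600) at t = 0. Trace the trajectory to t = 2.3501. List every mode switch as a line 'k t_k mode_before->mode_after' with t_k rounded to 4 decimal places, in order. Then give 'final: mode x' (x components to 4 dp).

1 1.5998 1->0
final: 0 2.0024

Mode 1: guard c·x = -1.6599 hit at Δt = 1.5998 (t = 1.5998), x⁻ = (1.6599) → reset → x⁺ = (0.9541), jump to mode 0
Mode 0: flow for 0.7503 to horizon, guard not reached → x = (2.0024)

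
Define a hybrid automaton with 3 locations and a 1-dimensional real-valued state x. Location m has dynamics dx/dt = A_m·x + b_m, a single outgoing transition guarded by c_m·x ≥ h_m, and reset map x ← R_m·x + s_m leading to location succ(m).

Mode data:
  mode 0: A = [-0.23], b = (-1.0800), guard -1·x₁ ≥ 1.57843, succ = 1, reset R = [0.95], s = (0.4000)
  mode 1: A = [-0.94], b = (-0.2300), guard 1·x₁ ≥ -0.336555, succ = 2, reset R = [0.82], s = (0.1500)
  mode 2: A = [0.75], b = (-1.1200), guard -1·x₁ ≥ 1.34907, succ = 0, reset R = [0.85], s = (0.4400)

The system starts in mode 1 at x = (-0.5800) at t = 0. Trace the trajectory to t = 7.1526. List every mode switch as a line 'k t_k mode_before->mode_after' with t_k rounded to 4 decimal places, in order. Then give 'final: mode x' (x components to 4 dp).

1 1.3773 1->2
2 2.1275 2->0
3 3.1996 0->1
4 5.5725 1->2
5 6.3227 2->0
final: 0 -1.3999

Mode 1: guard c·x = -0.3366 hit at Δt = 1.3773 (t = 1.3773), x⁻ = (-0.3366) → reset → x⁺ = (-0.1260), jump to mode 2
Mode 2: guard c·x = 1.3491 hit at Δt = 0.7502 (t = 2.1275), x⁻ = (-1.3491) → reset → x⁺ = (-0.7067), jump to mode 0
Mode 0: guard c·x = 1.5784 hit at Δt = 1.0721 (t = 3.1996), x⁻ = (-1.5784) → reset → x⁺ = (-1.0995), jump to mode 1
Mode 1: guard c·x = -0.3366 hit at Δt = 2.3729 (t = 5.5725), x⁻ = (-0.3366) → reset → x⁺ = (-0.1260), jump to mode 2
Mode 2: guard c·x = 1.3491 hit at Δt = 0.7502 (t = 6.3227), x⁻ = (-1.3491) → reset → x⁺ = (-0.7067), jump to mode 0
Mode 0: flow for 0.8299 to horizon, guard not reached → x = (-1.3999)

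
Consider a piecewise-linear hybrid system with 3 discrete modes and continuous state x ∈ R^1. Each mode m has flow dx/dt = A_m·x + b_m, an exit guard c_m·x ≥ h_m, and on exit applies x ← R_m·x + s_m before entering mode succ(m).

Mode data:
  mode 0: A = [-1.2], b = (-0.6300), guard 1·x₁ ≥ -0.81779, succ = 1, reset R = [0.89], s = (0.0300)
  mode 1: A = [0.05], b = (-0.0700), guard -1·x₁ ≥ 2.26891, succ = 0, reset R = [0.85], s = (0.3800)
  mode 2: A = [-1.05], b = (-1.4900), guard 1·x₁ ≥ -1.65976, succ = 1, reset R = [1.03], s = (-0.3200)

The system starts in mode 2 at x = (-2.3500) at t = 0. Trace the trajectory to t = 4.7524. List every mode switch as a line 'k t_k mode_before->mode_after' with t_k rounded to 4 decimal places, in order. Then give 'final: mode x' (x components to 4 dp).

Mode 2: guard c·x = -1.6598 hit at Δt = 1.2882 (t = 1.2882), x⁻ = (-1.6598) → reset → x⁺ = (-2.0296), jump to mode 1
Mode 1: guard c·x = 2.2689 hit at Δt = 1.3493 (t = 2.6375), x⁻ = (-2.2689) → reset → x⁺ = (-1.5486), jump to mode 0
Mode 0: guard c·x = -0.8178 hit at Δt = 1.0430 (t = 3.6805), x⁻ = (-0.8178) → reset → x⁺ = (-0.6978), jump to mode 1
Mode 1: flow for 1.0719 to horizon, guard not reached → x = (-0.8133)

1 1.2882 2->1
2 2.6375 1->0
3 3.6805 0->1
final: 1 -0.8133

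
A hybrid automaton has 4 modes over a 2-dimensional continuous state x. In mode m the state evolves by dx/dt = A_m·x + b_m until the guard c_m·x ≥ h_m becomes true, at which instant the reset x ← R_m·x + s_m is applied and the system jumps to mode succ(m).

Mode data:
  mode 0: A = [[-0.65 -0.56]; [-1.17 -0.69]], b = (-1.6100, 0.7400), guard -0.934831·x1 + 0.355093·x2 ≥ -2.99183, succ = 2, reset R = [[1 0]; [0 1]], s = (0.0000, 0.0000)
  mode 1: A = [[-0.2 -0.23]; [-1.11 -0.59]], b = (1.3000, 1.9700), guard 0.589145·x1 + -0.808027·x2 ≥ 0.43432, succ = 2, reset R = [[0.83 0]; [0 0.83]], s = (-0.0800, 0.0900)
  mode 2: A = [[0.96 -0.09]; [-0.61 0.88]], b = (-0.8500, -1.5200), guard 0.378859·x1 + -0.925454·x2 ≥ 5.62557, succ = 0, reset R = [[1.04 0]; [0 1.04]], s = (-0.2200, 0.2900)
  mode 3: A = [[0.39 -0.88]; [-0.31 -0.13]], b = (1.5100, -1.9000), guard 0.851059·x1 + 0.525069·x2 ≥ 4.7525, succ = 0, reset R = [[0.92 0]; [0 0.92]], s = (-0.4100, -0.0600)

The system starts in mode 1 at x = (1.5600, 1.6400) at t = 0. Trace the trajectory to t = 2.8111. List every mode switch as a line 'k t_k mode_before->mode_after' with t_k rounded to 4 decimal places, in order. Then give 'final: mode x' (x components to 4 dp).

1 0.8104 1->2
2 2.1575 2->0
final: 0 2.9138 -4.4313

Mode 1: guard c·x = 0.4343 hit at Δt = 0.8104 (t = 0.8104), x⁻ = (2.0737, 0.9745) → reset → x⁺ = (1.6412, 0.8988), jump to mode 2
Mode 2: guard c·x = 5.6256 hit at Δt = 1.3471 (t = 2.1575), x⁻ = (3.7946, -4.5253) → reset → x⁺ = (3.7264, -4.4163), jump to mode 0
Mode 0: flow for 0.6536 to horizon, guard not reached → x = (2.9138, -4.4313)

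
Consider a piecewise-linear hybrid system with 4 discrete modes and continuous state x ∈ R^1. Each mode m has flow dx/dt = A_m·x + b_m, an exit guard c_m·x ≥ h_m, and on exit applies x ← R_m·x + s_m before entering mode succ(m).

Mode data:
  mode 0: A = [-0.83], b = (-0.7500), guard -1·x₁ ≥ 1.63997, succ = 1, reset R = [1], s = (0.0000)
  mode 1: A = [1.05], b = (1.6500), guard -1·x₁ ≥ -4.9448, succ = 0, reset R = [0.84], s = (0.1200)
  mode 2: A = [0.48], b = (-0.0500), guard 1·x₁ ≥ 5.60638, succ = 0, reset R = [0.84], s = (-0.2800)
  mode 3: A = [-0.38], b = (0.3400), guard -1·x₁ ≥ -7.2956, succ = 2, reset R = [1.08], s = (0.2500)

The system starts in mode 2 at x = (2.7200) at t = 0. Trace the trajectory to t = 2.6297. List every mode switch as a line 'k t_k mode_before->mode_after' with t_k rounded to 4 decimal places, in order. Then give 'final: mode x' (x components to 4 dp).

1 1.5491 2->0
final: 0 1.2713

Mode 2: guard c·x = 5.6064 hit at Δt = 1.5491 (t = 1.5491), x⁻ = (5.6064) → reset → x⁺ = (4.4294), jump to mode 0
Mode 0: flow for 1.0806 to horizon, guard not reached → x = (1.2713)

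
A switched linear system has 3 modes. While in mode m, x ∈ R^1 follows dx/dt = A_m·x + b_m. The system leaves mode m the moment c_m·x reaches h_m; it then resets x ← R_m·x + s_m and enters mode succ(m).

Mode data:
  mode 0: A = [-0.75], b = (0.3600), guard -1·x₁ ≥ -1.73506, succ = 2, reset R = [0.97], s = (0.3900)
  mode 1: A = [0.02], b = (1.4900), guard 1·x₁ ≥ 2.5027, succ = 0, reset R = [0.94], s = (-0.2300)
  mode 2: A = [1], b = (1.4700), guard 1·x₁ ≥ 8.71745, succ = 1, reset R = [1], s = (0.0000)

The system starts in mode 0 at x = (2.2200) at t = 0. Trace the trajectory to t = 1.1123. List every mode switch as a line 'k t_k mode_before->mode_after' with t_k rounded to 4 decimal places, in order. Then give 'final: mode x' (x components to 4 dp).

1 0.4356 0->2
final: 2 5.5004

Mode 0: guard c·x = -1.7351 hit at Δt = 0.4356 (t = 0.4356), x⁻ = (1.7351) → reset → x⁺ = (2.0730), jump to mode 2
Mode 2: flow for 0.6767 to horizon, guard not reached → x = (5.5004)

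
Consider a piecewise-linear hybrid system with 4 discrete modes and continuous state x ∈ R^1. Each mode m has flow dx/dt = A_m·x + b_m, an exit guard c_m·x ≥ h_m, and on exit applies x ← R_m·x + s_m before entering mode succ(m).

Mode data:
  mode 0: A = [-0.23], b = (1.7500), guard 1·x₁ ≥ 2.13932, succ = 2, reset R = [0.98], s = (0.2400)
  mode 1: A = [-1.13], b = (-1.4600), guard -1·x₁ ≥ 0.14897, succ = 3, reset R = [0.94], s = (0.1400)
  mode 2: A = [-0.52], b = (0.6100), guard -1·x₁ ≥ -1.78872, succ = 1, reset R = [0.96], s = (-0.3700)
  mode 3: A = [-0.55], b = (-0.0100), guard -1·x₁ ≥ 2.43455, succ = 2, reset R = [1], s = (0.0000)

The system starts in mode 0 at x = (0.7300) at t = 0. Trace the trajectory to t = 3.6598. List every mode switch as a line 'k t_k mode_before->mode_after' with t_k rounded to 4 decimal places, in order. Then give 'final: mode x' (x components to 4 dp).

1 0.9968 0->2
2 2.2208 2->1
3 2.9613 1->3
final: 3 -0.0058

Mode 0: guard c·x = 2.1393 hit at Δt = 0.9968 (t = 0.9968), x⁻ = (2.1393) → reset → x⁺ = (2.3365), jump to mode 2
Mode 2: guard c·x = -1.7887 hit at Δt = 1.2240 (t = 2.2208), x⁻ = (1.7887) → reset → x⁺ = (1.3472), jump to mode 1
Mode 1: guard c·x = 0.1490 hit at Δt = 0.7405 (t = 2.9613), x⁻ = (-0.1490) → reset → x⁺ = (-0.0000), jump to mode 3
Mode 3: flow for 0.6985 to horizon, guard not reached → x = (-0.0058)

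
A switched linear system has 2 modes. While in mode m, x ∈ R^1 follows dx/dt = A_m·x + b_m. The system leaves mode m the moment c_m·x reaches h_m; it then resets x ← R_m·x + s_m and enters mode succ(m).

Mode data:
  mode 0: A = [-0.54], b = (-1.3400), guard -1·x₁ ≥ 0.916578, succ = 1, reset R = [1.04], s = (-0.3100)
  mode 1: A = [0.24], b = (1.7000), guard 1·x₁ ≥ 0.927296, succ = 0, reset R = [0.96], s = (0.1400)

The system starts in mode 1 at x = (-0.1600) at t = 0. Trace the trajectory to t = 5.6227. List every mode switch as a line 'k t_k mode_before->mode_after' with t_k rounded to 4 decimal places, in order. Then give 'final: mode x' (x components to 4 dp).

1 0.6078 1->0
2 2.1046 0->1
3 3.4357 1->0
4 4.9325 0->1
final: 1 -0.2146

Mode 1: guard c·x = 0.9273 hit at Δt = 0.6078 (t = 0.6078), x⁻ = (0.9273) → reset → x⁺ = (1.0302), jump to mode 0
Mode 0: guard c·x = 0.9166 hit at Δt = 1.4968 (t = 2.1046), x⁻ = (-0.9166) → reset → x⁺ = (-1.2632), jump to mode 1
Mode 1: guard c·x = 0.9273 hit at Δt = 1.3311 (t = 3.4357), x⁻ = (0.9273) → reset → x⁺ = (1.0302), jump to mode 0
Mode 0: guard c·x = 0.9166 hit at Δt = 1.4968 (t = 4.9325), x⁻ = (-0.9166) → reset → x⁺ = (-1.2632), jump to mode 1
Mode 1: flow for 0.6902 to horizon, guard not reached → x = (-0.2146)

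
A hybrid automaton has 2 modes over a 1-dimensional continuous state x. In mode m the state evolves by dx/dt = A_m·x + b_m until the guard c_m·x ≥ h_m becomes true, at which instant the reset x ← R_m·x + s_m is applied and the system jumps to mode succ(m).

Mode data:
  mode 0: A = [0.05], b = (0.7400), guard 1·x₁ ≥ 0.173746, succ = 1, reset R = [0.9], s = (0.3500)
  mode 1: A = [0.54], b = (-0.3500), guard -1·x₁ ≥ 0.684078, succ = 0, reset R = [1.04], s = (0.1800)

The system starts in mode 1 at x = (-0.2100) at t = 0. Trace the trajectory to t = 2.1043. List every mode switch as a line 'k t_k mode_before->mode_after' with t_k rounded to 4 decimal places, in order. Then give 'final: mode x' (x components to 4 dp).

Mode 1: guard c·x = 0.6841 hit at Δt = 0.8145 (t = 0.8145), x⁻ = (-0.6841) → reset → x⁺ = (-0.5314), jump to mode 0
Mode 0: guard c·x = 0.1737 hit at Δt = 0.9648 (t = 1.7793), x⁻ = (0.1737) → reset → x⁺ = (0.5064), jump to mode 1
Mode 1: flow for 0.3250 to horizon, guard not reached → x = (0.4792)

1 0.8145 1->0
2 1.7793 0->1
final: 1 0.4792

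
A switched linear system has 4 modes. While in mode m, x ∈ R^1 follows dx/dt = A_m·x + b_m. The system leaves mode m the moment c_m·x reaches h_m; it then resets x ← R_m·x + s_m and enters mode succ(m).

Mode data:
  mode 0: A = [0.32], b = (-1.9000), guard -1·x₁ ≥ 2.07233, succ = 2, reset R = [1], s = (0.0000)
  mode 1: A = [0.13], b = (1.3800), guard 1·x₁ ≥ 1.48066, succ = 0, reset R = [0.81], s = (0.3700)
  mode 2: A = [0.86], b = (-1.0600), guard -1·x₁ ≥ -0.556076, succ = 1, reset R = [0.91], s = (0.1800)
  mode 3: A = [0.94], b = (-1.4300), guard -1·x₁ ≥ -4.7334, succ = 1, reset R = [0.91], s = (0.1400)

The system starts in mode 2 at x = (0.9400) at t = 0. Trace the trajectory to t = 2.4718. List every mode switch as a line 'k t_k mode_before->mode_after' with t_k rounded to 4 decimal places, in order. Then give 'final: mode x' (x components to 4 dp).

1 0.9747 2->1
2 1.4974 1->0
final: 0 -0.0289

Mode 2: guard c·x = -0.5561 hit at Δt = 0.9747 (t = 0.9747), x⁻ = (0.5561) → reset → x⁺ = (0.6860), jump to mode 1
Mode 1: guard c·x = 1.4807 hit at Δt = 0.5227 (t = 1.4974), x⁻ = (1.4807) → reset → x⁺ = (1.5693), jump to mode 0
Mode 0: flow for 0.9744 to horizon, guard not reached → x = (-0.0289)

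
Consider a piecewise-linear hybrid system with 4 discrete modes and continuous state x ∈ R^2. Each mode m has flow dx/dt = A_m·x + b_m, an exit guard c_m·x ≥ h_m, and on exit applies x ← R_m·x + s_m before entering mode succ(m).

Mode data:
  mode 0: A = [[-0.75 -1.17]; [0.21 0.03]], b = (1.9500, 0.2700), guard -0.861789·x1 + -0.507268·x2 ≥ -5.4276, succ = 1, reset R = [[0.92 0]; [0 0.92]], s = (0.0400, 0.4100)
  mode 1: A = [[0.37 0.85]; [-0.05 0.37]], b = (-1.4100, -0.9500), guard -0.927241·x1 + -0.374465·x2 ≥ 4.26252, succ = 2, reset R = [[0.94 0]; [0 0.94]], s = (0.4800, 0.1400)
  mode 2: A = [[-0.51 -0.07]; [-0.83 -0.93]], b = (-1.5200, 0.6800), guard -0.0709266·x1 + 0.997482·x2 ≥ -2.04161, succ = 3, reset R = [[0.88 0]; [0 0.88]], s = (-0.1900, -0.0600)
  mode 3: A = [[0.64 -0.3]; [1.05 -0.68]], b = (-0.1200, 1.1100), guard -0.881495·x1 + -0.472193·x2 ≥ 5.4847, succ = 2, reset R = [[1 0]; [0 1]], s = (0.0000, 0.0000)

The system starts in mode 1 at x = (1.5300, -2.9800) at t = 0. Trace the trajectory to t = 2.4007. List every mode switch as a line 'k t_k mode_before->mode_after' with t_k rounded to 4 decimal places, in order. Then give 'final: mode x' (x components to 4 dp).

1 0.8421 1->2
2 1.2795 2->3
final: 3 -3.3210 -2.2611

Mode 1: guard c·x = 4.2625 hit at Δt = 0.8421 (t = 0.8421), x⁻ = (-2.5783, -4.9986) → reset → x⁺ = (-1.9436, -4.5587), jump to mode 2
Mode 2: guard c·x = -2.0416 hit at Δt = 0.4374 (t = 1.2795), x⁻ = (-2.0616, -2.1934) → reset → x⁺ = (-2.0042, -1.9902), jump to mode 3
Mode 3: flow for 1.1212 to horizon, guard not reached → x = (-3.3210, -2.2611)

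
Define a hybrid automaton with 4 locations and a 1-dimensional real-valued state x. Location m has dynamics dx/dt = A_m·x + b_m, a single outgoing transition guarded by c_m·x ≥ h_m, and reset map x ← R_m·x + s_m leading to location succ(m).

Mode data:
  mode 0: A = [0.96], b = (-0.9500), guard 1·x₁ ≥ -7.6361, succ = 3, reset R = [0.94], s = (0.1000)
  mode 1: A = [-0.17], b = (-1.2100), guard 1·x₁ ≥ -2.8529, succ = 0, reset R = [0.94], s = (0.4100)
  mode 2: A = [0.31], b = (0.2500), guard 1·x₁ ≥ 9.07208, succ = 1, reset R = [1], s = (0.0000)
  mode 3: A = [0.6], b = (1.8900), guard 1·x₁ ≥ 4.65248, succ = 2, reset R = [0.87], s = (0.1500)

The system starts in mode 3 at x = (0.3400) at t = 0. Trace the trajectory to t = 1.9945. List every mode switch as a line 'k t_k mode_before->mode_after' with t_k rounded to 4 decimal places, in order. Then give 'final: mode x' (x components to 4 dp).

Mode 3: guard c·x = 4.6525 hit at Δt = 1.3409 (t = 1.3409), x⁻ = (4.6525) → reset → x⁺ = (4.1977), jump to mode 2
Mode 2: flow for 0.6536 to horizon, guard not reached → x = (5.3216)

1 1.3409 3->2
final: 2 5.3216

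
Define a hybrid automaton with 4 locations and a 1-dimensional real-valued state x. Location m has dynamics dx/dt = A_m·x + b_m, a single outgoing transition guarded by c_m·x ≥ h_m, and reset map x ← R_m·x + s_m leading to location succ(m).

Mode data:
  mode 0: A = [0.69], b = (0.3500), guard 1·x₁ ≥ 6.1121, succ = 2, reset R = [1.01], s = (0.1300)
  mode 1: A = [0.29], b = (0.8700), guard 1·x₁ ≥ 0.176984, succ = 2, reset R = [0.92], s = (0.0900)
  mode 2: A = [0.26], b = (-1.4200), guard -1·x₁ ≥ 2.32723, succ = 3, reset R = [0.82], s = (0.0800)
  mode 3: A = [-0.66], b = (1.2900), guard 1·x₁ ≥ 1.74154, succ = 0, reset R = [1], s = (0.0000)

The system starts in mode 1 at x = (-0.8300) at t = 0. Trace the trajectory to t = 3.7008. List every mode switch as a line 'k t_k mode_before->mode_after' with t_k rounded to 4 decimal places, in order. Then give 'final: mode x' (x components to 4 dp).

Mode 1: guard c·x = 0.1770 hit at Δt = 1.3145 (t = 1.3145), x⁻ = (0.1770) → reset → x⁺ = (0.2528), jump to mode 2
Mode 2: guard c·x = 2.3272 hit at Δt = 1.5475 (t = 2.8620), x⁻ = (-2.3272) → reset → x⁺ = (-1.8283), jump to mode 3
Mode 3: flow for 0.8388 to horizon, guard not reached → x = (-0.2201)

1 1.3145 1->2
2 2.8620 2->3
final: 3 -0.2201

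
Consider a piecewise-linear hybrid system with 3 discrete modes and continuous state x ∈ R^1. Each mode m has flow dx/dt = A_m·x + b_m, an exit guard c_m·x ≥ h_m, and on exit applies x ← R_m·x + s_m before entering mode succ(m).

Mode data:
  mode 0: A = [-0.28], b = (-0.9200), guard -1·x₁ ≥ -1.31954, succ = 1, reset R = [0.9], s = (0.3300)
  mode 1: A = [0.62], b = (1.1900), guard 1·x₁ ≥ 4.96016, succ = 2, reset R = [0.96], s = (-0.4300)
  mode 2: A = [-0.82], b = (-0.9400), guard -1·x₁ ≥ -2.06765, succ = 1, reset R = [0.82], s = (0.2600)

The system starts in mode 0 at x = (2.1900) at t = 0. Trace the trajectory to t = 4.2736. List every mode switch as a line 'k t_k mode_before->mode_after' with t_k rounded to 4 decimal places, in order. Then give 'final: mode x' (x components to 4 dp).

1 0.6183 0->1
2 1.7376 1->2
3 2.3879 2->1
4 3.3138 1->2
5 3.9641 2->1
final: 1 2.7752

Mode 0: guard c·x = -1.3195 hit at Δt = 0.6183 (t = 0.6183), x⁻ = (1.3195) → reset → x⁺ = (1.5176), jump to mode 1
Mode 1: guard c·x = 4.9602 hit at Δt = 1.1193 (t = 1.7376), x⁻ = (4.9602) → reset → x⁺ = (4.3318), jump to mode 2
Mode 2: guard c·x = -2.0676 hit at Δt = 0.6503 (t = 2.3879), x⁻ = (2.0677) → reset → x⁺ = (1.9555), jump to mode 1
Mode 1: guard c·x = 4.9602 hit at Δt = 0.9259 (t = 3.3138), x⁻ = (4.9602) → reset → x⁺ = (4.3318), jump to mode 2
Mode 2: guard c·x = -2.0676 hit at Δt = 0.6503 (t = 3.9641), x⁻ = (2.0676) → reset → x⁺ = (1.9555), jump to mode 1
Mode 1: flow for 0.3095 to horizon, guard not reached → x = (2.7752)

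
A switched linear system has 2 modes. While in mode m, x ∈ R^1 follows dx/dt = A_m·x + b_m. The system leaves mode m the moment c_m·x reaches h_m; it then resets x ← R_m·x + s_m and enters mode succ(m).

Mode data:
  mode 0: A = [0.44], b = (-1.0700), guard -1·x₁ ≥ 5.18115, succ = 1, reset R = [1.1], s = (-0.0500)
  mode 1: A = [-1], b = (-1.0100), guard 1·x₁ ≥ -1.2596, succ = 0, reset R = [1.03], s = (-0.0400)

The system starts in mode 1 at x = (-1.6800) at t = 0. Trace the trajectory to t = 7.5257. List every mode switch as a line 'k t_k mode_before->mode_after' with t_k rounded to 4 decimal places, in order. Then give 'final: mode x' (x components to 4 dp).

1 0.9874 1->0
2 2.5851 0->1
3 5.5289 1->0
4 7.1266 0->1
final: 1 -4.1897

Mode 1: guard c·x = -1.2596 hit at Δt = 0.9874 (t = 0.9874), x⁻ = (-1.2596) → reset → x⁺ = (-1.3374), jump to mode 0
Mode 0: guard c·x = 5.1811 hit at Δt = 1.5977 (t = 2.5851), x⁻ = (-5.1811) → reset → x⁺ = (-5.7493), jump to mode 1
Mode 1: guard c·x = -1.2596 hit at Δt = 2.9438 (t = 5.5289), x⁻ = (-1.2596) → reset → x⁺ = (-1.3374), jump to mode 0
Mode 0: guard c·x = 5.1811 hit at Δt = 1.5977 (t = 7.1266), x⁻ = (-5.1811) → reset → x⁺ = (-5.7493), jump to mode 1
Mode 1: flow for 0.3991 to horizon, guard not reached → x = (-4.1897)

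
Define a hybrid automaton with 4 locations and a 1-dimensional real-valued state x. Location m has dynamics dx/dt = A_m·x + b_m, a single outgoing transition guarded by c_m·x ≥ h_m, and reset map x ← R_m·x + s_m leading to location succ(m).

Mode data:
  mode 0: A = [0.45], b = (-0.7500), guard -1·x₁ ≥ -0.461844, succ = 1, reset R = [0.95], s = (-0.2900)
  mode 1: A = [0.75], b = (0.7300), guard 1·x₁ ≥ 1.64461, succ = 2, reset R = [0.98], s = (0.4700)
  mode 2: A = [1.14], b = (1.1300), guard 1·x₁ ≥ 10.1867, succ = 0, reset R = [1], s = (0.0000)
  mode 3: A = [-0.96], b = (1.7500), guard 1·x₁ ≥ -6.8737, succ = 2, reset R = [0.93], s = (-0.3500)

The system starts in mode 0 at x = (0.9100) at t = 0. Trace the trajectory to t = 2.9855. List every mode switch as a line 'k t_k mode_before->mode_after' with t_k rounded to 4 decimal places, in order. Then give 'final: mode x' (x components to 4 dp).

Mode 0: guard c·x = -0.4618 hit at Δt = 1.0337 (t = 1.0337), x⁻ = (0.4618) → reset → x⁺ = (0.1488), jump to mode 1
Mode 1: guard c·x = 1.6446 hit at Δt = 1.1296 (t = 2.1633), x⁻ = (1.6446) → reset → x⁺ = (2.0817), jump to mode 2
Mode 2: flow for 0.8222 to horizon, guard not reached → x = (6.8543)

1 1.0337 0->1
2 2.1633 1->2
final: 2 6.8543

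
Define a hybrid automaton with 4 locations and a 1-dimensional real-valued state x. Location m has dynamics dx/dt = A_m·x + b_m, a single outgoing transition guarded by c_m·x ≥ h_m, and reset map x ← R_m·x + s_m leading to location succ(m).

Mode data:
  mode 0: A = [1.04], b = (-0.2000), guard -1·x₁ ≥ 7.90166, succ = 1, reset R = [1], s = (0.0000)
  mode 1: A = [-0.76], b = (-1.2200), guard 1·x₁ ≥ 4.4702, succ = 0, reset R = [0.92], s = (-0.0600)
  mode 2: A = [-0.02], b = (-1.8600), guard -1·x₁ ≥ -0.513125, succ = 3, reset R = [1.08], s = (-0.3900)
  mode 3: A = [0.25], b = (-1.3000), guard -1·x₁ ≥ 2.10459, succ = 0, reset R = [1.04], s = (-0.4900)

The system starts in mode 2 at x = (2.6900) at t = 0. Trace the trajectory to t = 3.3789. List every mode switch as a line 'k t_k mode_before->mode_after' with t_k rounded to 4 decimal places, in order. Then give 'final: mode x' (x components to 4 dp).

Mode 2: guard c·x = -0.5131 hit at Δt = 1.1506 (t = 1.1506), x⁻ = (0.5131) → reset → x⁺ = (0.1642), jump to mode 3
Mode 3: guard c·x = 2.1046 hit at Δt = 1.4877 (t = 2.6383), x⁻ = (-2.1046) → reset → x⁺ = (-2.6788), jump to mode 0
Mode 0: flow for 0.7406 to horizon, guard not reached → x = (-6.0099)

1 1.1506 2->3
2 2.6383 3->0
final: 0 -6.0099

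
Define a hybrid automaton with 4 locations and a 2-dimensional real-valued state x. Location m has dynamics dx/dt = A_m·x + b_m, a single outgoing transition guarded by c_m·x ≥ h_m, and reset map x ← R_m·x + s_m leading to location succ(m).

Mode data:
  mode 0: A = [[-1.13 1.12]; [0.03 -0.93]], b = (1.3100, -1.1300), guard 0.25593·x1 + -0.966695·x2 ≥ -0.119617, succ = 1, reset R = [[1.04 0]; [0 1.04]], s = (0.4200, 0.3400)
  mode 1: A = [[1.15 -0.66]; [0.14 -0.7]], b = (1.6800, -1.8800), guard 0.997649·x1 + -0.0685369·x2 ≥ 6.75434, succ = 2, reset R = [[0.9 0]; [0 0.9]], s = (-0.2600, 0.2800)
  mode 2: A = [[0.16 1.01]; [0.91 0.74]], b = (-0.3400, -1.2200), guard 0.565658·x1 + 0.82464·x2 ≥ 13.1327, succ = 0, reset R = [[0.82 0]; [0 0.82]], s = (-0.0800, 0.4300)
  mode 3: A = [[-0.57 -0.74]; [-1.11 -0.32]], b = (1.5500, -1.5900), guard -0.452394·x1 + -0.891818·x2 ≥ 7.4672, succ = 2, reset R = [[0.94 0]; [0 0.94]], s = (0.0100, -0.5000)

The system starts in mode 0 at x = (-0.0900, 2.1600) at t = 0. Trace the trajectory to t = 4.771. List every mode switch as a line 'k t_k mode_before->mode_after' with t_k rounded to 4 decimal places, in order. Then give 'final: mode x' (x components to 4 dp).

1 0.7649 0->1
2 1.6071 1->2
3 2.7165 2->0
4 4.0266 0->1
5 4.1401 1->2
final: 2 9.0513 7.0657

Mode 0: guard c·x = -0.1196 hit at Δt = 0.7649 (t = 0.7649), x⁻ = (1.2562, 0.4563) → reset → x⁺ = (1.7265, 0.8146), jump to mode 1
Mode 1: guard c·x = 6.7543 hit at Δt = 0.8422 (t = 1.6071), x⁻ = (6.7437, -0.3860) → reset → x⁺ = (5.8094, -0.0674), jump to mode 2
Mode 2: guard c·x = 13.1327 hit at Δt = 1.1094 (t = 2.7165), x⁻ = (10.5062, 8.7187) → reset → x⁺ = (8.5351, 7.5793), jump to mode 0
Mode 0: guard c·x = -0.1196 hit at Δt = 1.3101 (t = 4.0266), x⁻ = (5.3578, 1.5422) → reset → x⁺ = (5.9921, 1.9439), jump to mode 1
Mode 1: guard c·x = 6.7543 hit at Δt = 0.1135 (t = 4.1401), x⁻ = (6.8863, 1.6885) → reset → x⁺ = (5.9376, 1.7997), jump to mode 2
Mode 2: flow for 0.6309 to horizon, guard not reached → x = (9.0513, 7.0657)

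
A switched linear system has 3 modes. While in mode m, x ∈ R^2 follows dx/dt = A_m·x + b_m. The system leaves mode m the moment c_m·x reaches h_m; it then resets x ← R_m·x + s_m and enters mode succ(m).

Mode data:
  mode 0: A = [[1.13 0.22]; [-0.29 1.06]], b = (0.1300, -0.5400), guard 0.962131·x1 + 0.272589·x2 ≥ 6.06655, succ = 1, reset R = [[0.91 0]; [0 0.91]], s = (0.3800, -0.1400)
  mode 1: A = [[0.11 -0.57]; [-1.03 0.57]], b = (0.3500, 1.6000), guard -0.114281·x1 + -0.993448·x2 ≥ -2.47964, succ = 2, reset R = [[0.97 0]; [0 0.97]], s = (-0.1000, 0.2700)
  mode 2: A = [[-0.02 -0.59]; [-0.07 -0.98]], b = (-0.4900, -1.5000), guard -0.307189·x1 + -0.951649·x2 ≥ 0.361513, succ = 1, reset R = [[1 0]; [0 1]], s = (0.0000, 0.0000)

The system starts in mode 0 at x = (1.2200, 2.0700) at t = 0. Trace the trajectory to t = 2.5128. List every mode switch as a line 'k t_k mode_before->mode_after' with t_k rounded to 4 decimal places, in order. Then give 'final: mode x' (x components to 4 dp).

1 1.0171 0->1
2 1.7163 1->2
final: 2 3.5706 0.0127

Mode 0: guard c·x = 6.0666 hit at Δt = 1.0171 (t = 1.0171), x⁻ = (5.2345, 3.7795) → reset → x⁺ = (5.1434, 3.2993), jump to mode 1
Mode 1: guard c·x = -2.4796 hit at Δt = 0.6992 (t = 1.7163), x⁻ = (4.7097, 1.9542) → reset → x⁺ = (4.4684, 2.1656), jump to mode 2
Mode 2: flow for 0.7965 to horizon, guard not reached → x = (3.5706, 0.0127)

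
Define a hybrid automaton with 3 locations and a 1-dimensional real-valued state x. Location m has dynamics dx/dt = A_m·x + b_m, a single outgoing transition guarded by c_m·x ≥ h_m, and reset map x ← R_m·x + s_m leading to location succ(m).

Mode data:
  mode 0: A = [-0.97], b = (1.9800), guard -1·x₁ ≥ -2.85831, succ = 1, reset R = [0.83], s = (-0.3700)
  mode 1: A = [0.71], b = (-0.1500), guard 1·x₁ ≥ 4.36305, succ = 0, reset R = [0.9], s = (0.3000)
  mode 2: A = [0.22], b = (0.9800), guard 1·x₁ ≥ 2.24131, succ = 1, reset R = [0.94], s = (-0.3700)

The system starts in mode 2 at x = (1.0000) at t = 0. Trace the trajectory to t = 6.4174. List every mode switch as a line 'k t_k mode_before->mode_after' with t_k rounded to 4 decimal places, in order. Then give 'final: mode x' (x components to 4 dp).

1 0.9320 2->1
2 2.3421 1->0
3 3.3564 0->1
4 4.5405 1->0
5 5.5548 0->1
final: 1 3.5158

Mode 2: guard c·x = 2.2413 hit at Δt = 0.9320 (t = 0.9320), x⁻ = (2.2413) → reset → x⁺ = (1.7368), jump to mode 1
Mode 1: guard c·x = 4.3631 hit at Δt = 1.4101 (t = 2.3421), x⁻ = (4.3630) → reset → x⁺ = (4.2267), jump to mode 0
Mode 0: guard c·x = -2.8583 hit at Δt = 1.0143 (t = 3.3564), x⁻ = (2.8583) → reset → x⁺ = (2.0024), jump to mode 1
Mode 1: guard c·x = 4.3631 hit at Δt = 1.1841 (t = 4.5405), x⁻ = (4.3631) → reset → x⁺ = (4.2267), jump to mode 0
Mode 0: guard c·x = -2.8583 hit at Δt = 1.0143 (t = 5.5548), x⁻ = (2.8583) → reset → x⁺ = (2.0024), jump to mode 1
Mode 1: flow for 0.8626 to horizon, guard not reached → x = (3.5158)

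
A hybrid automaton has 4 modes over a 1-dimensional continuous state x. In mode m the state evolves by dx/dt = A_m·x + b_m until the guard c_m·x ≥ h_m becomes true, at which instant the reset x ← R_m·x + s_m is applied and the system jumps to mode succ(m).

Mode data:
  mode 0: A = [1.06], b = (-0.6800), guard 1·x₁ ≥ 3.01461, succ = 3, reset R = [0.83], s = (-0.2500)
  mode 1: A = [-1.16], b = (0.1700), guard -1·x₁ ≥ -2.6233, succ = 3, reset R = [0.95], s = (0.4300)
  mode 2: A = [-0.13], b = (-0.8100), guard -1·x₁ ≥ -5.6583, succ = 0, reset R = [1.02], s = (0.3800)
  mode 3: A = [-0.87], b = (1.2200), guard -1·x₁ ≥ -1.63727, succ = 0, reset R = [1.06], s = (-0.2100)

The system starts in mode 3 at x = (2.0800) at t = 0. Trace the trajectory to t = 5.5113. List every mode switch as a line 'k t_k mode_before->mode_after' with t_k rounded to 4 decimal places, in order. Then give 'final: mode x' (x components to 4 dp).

1 1.2175 3->0
2 2.1491 0->3
3 3.6268 3->0
4 4.5584 0->3
final: 3 1.7732

Mode 3: guard c·x = -1.6373 hit at Δt = 1.2175 (t = 1.2175), x⁻ = (1.6373) → reset → x⁺ = (1.5255), jump to mode 0
Mode 0: guard c·x = 3.0146 hit at Δt = 0.9316 (t = 2.1491), x⁻ = (3.0146) → reset → x⁺ = (2.2521), jump to mode 3
Mode 3: guard c·x = -1.6373 hit at Δt = 1.4777 (t = 3.6268), x⁻ = (1.6373) → reset → x⁺ = (1.5255), jump to mode 0
Mode 0: guard c·x = 3.0146 hit at Δt = 0.9316 (t = 4.5584), x⁻ = (3.0146) → reset → x⁺ = (2.2521), jump to mode 3
Mode 3: flow for 0.9529 to horizon, guard not reached → x = (1.7732)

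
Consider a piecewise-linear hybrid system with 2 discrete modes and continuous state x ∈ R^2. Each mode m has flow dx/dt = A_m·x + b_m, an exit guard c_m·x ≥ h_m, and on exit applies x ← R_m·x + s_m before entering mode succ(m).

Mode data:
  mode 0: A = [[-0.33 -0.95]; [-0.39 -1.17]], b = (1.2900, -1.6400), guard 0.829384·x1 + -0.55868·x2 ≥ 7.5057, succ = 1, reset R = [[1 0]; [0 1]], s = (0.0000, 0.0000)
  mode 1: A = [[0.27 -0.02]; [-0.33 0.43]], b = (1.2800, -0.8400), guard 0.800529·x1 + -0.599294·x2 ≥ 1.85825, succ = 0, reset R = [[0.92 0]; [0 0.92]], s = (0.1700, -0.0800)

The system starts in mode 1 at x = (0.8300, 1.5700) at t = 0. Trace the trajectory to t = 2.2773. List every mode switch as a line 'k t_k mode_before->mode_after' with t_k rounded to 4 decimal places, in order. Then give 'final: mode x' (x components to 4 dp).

Mode 1: guard c·x = 1.8582 hit at Δt = 1.1070 (t = 1.1070), x⁻ = (2.7400, 0.5593) → reset → x⁺ = (2.6908, 0.4346), jump to mode 0
Mode 0: flow for 1.1703 to horizon, guard not reached → x = (3.9311, -1.7559)

1 1.1070 1->0
final: 0 3.9311 -1.7559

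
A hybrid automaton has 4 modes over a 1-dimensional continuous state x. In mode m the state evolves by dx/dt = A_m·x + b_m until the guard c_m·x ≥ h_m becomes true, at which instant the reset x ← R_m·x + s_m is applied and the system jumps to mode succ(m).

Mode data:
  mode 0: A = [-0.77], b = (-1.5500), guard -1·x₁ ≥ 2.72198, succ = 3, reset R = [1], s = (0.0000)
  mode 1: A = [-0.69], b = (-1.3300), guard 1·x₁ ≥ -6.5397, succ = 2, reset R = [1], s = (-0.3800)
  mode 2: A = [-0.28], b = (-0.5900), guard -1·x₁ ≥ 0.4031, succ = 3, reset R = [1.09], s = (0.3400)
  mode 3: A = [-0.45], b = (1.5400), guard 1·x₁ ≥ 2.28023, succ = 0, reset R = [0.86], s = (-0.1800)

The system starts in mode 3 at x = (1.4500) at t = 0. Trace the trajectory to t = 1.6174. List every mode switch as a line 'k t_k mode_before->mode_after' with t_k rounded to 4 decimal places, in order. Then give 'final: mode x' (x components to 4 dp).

Mode 3: guard c·x = 2.2802 hit at Δt = 1.2142 (t = 1.2142), x⁻ = (2.2802) → reset → x⁺ = (1.7810), jump to mode 0
Mode 0: flow for 0.4032 to horizon, guard not reached → x = (0.7684)

1 1.2142 3->0
final: 0 0.7684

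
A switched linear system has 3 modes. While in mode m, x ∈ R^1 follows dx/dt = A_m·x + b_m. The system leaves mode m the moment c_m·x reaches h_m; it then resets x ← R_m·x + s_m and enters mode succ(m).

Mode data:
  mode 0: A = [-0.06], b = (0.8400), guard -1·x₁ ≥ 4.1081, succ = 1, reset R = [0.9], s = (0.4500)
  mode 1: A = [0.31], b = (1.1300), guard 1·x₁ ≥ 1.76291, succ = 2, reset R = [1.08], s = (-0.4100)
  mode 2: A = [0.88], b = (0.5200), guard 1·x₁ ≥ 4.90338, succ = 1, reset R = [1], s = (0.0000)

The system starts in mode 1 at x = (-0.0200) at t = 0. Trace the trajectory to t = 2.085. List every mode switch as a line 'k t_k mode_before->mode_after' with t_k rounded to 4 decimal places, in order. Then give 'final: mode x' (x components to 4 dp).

Mode 1: guard c·x = 1.7629 hit at Δt = 1.2903 (t = 1.2903), x⁻ = (1.7629) → reset → x⁺ = (1.4939), jump to mode 2
Mode 2: flow for 0.7947 to horizon, guard not reached → x = (3.6047)

1 1.2903 1->2
final: 2 3.6047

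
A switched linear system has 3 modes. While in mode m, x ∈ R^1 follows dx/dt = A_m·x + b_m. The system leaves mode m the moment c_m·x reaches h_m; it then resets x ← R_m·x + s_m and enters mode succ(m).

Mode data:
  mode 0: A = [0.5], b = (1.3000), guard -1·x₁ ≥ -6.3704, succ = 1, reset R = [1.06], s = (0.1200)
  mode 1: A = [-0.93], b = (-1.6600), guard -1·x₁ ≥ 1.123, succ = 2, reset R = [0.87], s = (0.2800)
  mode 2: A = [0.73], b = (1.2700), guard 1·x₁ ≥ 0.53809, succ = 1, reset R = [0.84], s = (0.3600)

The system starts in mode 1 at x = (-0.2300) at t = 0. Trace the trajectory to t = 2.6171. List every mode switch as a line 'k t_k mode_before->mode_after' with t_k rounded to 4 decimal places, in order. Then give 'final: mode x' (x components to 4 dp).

Mode 1: guard c·x = 1.1230 hit at Δt = 0.9183 (t = 0.9183), x⁻ = (-1.1230) → reset → x⁺ = (-0.6970), jump to mode 2
Mode 2: guard c·x = 0.5381 hit at Δt = 1.0704 (t = 1.9887), x⁻ = (0.5381) → reset → x⁺ = (0.8120), jump to mode 1
Mode 1: flow for 0.6284 to horizon, guard not reached → x = (-0.3373)

1 0.9183 1->2
2 1.9887 2->1
final: 1 -0.3373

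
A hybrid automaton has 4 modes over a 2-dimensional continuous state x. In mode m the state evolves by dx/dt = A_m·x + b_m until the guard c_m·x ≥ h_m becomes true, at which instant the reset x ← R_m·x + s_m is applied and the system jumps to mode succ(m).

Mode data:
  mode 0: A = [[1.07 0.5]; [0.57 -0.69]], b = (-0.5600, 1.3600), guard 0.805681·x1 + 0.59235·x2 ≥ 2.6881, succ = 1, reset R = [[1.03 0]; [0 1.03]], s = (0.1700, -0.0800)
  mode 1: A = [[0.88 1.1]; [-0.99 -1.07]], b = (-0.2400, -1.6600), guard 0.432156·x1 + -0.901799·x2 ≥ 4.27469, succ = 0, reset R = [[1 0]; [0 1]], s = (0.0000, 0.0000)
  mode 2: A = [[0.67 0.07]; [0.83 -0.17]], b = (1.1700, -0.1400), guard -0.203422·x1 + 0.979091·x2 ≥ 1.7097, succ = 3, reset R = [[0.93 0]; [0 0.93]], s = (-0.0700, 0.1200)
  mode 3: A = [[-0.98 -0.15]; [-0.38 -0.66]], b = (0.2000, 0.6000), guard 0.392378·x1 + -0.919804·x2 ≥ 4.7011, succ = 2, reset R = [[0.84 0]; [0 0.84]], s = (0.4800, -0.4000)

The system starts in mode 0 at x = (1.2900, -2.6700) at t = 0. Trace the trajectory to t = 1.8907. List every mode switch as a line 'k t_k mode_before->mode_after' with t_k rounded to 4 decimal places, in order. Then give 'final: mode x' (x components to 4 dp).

Mode 0: guard c·x = 2.6881 hit at Δt = 1.4934 (t = 1.4934), x⁻ = (2.4781, 1.1675) → reset → x⁺ = (2.7224, 1.1225), jump to mode 1
Mode 1: flow for 0.3973 to horizon, guard not reached → x = (3.8240, -0.8777)

1 1.4934 0->1
final: 1 3.8240 -0.8777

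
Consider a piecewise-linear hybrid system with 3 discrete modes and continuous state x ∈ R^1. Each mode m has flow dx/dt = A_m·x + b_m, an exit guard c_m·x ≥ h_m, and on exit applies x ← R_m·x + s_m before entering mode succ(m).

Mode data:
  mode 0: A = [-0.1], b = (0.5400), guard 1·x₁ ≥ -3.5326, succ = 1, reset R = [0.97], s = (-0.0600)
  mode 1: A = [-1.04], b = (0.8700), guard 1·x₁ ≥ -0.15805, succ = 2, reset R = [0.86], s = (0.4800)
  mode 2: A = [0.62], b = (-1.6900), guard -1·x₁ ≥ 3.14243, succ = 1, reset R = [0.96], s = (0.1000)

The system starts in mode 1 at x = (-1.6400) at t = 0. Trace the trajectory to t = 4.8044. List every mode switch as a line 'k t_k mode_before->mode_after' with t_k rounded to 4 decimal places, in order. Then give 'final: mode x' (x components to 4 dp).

Mode 1: guard c·x = -0.1580 hit at Δt = 0.8772 (t = 0.8772), x⁻ = (-0.1580) → reset → x⁺ = (0.3441), jump to mode 2
Mode 2: guard c·x = 3.1424 hit at Δt = 1.4544 (t = 2.3316), x⁻ = (-3.1424) → reset → x⁺ = (-2.9167), jump to mode 1
Mode 1: guard c·x = -0.1580 hit at Δt = 1.2770 (t = 3.6086), x⁻ = (-0.1581) → reset → x⁺ = (0.3441), jump to mode 2
Mode 2: flow for 1.1958 to horizon, guard not reached → x = (-2.2732)

1 0.8772 1->2
2 2.3316 2->1
3 3.6086 1->2
final: 2 -2.2732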